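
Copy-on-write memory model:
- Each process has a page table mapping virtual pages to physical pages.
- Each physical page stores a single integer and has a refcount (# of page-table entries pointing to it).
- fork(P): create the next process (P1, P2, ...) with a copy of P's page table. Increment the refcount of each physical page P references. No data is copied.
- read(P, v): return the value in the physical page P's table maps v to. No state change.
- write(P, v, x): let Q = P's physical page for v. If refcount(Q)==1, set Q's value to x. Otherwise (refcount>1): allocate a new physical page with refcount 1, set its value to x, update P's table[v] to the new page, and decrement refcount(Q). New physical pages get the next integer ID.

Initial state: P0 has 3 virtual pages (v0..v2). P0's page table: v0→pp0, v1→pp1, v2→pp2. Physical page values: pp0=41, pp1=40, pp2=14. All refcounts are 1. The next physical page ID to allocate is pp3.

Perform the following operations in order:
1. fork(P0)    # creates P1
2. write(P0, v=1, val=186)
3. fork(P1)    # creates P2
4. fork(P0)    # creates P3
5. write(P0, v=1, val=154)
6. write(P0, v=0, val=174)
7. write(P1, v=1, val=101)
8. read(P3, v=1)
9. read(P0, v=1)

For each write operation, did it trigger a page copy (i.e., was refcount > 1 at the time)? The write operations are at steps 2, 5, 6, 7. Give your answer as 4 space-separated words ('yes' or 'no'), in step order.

Op 1: fork(P0) -> P1. 3 ppages; refcounts: pp0:2 pp1:2 pp2:2
Op 2: write(P0, v1, 186). refcount(pp1)=2>1 -> COPY to pp3. 4 ppages; refcounts: pp0:2 pp1:1 pp2:2 pp3:1
Op 3: fork(P1) -> P2. 4 ppages; refcounts: pp0:3 pp1:2 pp2:3 pp3:1
Op 4: fork(P0) -> P3. 4 ppages; refcounts: pp0:4 pp1:2 pp2:4 pp3:2
Op 5: write(P0, v1, 154). refcount(pp3)=2>1 -> COPY to pp4. 5 ppages; refcounts: pp0:4 pp1:2 pp2:4 pp3:1 pp4:1
Op 6: write(P0, v0, 174). refcount(pp0)=4>1 -> COPY to pp5. 6 ppages; refcounts: pp0:3 pp1:2 pp2:4 pp3:1 pp4:1 pp5:1
Op 7: write(P1, v1, 101). refcount(pp1)=2>1 -> COPY to pp6. 7 ppages; refcounts: pp0:3 pp1:1 pp2:4 pp3:1 pp4:1 pp5:1 pp6:1
Op 8: read(P3, v1) -> 186. No state change.
Op 9: read(P0, v1) -> 154. No state change.

yes yes yes yes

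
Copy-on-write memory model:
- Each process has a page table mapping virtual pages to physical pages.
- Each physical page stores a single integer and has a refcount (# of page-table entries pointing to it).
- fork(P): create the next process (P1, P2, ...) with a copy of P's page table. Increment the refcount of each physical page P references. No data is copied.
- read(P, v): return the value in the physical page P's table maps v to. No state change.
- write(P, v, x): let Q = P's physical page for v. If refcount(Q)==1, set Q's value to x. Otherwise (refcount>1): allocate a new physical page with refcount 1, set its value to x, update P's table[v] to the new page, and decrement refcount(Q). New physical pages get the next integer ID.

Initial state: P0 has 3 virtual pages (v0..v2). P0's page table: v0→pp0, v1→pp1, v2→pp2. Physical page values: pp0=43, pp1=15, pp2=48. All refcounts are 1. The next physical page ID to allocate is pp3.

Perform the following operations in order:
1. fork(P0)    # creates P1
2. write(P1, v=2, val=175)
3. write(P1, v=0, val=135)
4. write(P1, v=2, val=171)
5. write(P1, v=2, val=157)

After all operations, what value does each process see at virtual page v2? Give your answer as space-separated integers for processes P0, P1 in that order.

Answer: 48 157

Derivation:
Op 1: fork(P0) -> P1. 3 ppages; refcounts: pp0:2 pp1:2 pp2:2
Op 2: write(P1, v2, 175). refcount(pp2)=2>1 -> COPY to pp3. 4 ppages; refcounts: pp0:2 pp1:2 pp2:1 pp3:1
Op 3: write(P1, v0, 135). refcount(pp0)=2>1 -> COPY to pp4. 5 ppages; refcounts: pp0:1 pp1:2 pp2:1 pp3:1 pp4:1
Op 4: write(P1, v2, 171). refcount(pp3)=1 -> write in place. 5 ppages; refcounts: pp0:1 pp1:2 pp2:1 pp3:1 pp4:1
Op 5: write(P1, v2, 157). refcount(pp3)=1 -> write in place. 5 ppages; refcounts: pp0:1 pp1:2 pp2:1 pp3:1 pp4:1
P0: v2 -> pp2 = 48
P1: v2 -> pp3 = 157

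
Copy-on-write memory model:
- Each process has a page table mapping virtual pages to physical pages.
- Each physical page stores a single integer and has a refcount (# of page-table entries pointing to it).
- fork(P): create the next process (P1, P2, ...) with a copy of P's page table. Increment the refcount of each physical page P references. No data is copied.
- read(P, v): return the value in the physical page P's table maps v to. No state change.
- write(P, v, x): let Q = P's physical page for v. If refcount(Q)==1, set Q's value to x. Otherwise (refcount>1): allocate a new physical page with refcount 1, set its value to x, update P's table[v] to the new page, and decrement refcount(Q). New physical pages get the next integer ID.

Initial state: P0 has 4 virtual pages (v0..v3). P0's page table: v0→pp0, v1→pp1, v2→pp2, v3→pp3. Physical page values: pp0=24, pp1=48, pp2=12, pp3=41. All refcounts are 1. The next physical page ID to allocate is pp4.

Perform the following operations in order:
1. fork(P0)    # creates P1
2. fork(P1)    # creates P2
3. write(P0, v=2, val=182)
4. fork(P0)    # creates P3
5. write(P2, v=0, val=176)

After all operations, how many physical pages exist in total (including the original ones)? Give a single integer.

Answer: 6

Derivation:
Op 1: fork(P0) -> P1. 4 ppages; refcounts: pp0:2 pp1:2 pp2:2 pp3:2
Op 2: fork(P1) -> P2. 4 ppages; refcounts: pp0:3 pp1:3 pp2:3 pp3:3
Op 3: write(P0, v2, 182). refcount(pp2)=3>1 -> COPY to pp4. 5 ppages; refcounts: pp0:3 pp1:3 pp2:2 pp3:3 pp4:1
Op 4: fork(P0) -> P3. 5 ppages; refcounts: pp0:4 pp1:4 pp2:2 pp3:4 pp4:2
Op 5: write(P2, v0, 176). refcount(pp0)=4>1 -> COPY to pp5. 6 ppages; refcounts: pp0:3 pp1:4 pp2:2 pp3:4 pp4:2 pp5:1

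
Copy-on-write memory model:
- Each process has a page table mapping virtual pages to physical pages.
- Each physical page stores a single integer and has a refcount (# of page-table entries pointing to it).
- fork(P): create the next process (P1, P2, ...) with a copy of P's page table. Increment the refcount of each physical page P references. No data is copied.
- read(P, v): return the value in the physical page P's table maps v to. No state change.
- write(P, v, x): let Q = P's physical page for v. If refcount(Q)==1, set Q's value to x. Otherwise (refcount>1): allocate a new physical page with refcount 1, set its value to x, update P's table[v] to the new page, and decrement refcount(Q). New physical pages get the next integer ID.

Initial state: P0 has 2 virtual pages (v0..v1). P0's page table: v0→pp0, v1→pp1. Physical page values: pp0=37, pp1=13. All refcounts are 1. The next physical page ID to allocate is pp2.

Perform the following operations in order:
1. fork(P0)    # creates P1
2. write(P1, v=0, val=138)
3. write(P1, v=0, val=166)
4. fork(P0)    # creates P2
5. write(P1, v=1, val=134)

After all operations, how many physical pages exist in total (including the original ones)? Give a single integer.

Answer: 4

Derivation:
Op 1: fork(P0) -> P1. 2 ppages; refcounts: pp0:2 pp1:2
Op 2: write(P1, v0, 138). refcount(pp0)=2>1 -> COPY to pp2. 3 ppages; refcounts: pp0:1 pp1:2 pp2:1
Op 3: write(P1, v0, 166). refcount(pp2)=1 -> write in place. 3 ppages; refcounts: pp0:1 pp1:2 pp2:1
Op 4: fork(P0) -> P2. 3 ppages; refcounts: pp0:2 pp1:3 pp2:1
Op 5: write(P1, v1, 134). refcount(pp1)=3>1 -> COPY to pp3. 4 ppages; refcounts: pp0:2 pp1:2 pp2:1 pp3:1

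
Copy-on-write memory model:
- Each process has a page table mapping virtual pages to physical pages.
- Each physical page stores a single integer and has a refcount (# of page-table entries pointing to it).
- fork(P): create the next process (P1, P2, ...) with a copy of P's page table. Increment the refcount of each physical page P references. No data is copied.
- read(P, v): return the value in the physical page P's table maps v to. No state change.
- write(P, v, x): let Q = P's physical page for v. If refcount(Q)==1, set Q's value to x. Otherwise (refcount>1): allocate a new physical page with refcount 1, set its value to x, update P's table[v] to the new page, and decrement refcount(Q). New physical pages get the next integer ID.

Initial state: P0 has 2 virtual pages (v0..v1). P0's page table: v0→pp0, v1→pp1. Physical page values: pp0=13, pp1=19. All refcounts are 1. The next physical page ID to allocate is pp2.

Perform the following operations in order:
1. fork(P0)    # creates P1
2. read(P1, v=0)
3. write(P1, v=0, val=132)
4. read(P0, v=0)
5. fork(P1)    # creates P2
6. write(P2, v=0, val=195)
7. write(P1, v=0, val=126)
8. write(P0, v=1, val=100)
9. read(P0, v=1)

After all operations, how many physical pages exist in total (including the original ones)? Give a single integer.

Answer: 5

Derivation:
Op 1: fork(P0) -> P1. 2 ppages; refcounts: pp0:2 pp1:2
Op 2: read(P1, v0) -> 13. No state change.
Op 3: write(P1, v0, 132). refcount(pp0)=2>1 -> COPY to pp2. 3 ppages; refcounts: pp0:1 pp1:2 pp2:1
Op 4: read(P0, v0) -> 13. No state change.
Op 5: fork(P1) -> P2. 3 ppages; refcounts: pp0:1 pp1:3 pp2:2
Op 6: write(P2, v0, 195). refcount(pp2)=2>1 -> COPY to pp3. 4 ppages; refcounts: pp0:1 pp1:3 pp2:1 pp3:1
Op 7: write(P1, v0, 126). refcount(pp2)=1 -> write in place. 4 ppages; refcounts: pp0:1 pp1:3 pp2:1 pp3:1
Op 8: write(P0, v1, 100). refcount(pp1)=3>1 -> COPY to pp4. 5 ppages; refcounts: pp0:1 pp1:2 pp2:1 pp3:1 pp4:1
Op 9: read(P0, v1) -> 100. No state change.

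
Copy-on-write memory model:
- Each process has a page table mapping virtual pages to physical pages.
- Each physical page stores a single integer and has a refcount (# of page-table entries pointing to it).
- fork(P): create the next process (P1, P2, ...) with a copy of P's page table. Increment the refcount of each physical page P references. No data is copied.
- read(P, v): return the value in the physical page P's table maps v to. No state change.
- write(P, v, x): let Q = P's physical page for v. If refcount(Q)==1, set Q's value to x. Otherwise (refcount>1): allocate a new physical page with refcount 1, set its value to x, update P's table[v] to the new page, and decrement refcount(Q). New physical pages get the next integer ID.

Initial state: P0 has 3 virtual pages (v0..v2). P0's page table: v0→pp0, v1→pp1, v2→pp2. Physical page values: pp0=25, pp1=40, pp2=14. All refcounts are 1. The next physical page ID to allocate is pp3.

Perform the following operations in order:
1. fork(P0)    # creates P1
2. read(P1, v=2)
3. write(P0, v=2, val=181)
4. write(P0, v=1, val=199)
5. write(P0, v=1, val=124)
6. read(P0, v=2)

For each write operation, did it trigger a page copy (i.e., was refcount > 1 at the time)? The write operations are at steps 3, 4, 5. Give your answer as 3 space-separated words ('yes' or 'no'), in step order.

Op 1: fork(P0) -> P1. 3 ppages; refcounts: pp0:2 pp1:2 pp2:2
Op 2: read(P1, v2) -> 14. No state change.
Op 3: write(P0, v2, 181). refcount(pp2)=2>1 -> COPY to pp3. 4 ppages; refcounts: pp0:2 pp1:2 pp2:1 pp3:1
Op 4: write(P0, v1, 199). refcount(pp1)=2>1 -> COPY to pp4. 5 ppages; refcounts: pp0:2 pp1:1 pp2:1 pp3:1 pp4:1
Op 5: write(P0, v1, 124). refcount(pp4)=1 -> write in place. 5 ppages; refcounts: pp0:2 pp1:1 pp2:1 pp3:1 pp4:1
Op 6: read(P0, v2) -> 181. No state change.

yes yes no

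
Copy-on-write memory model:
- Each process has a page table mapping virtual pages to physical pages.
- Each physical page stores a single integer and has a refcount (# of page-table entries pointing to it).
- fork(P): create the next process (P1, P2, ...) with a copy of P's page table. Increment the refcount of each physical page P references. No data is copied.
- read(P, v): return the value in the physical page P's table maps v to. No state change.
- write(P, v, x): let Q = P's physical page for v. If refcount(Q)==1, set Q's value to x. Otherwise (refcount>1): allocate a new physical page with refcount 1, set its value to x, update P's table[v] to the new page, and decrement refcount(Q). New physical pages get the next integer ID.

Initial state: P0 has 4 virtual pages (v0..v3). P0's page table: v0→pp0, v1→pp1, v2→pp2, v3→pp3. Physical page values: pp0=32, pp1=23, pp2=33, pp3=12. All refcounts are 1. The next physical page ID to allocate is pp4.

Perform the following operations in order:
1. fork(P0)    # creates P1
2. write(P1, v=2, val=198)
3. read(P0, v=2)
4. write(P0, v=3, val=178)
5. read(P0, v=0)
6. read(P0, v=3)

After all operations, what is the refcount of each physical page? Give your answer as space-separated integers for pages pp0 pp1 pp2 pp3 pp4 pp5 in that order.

Op 1: fork(P0) -> P1. 4 ppages; refcounts: pp0:2 pp1:2 pp2:2 pp3:2
Op 2: write(P1, v2, 198). refcount(pp2)=2>1 -> COPY to pp4. 5 ppages; refcounts: pp0:2 pp1:2 pp2:1 pp3:2 pp4:1
Op 3: read(P0, v2) -> 33. No state change.
Op 4: write(P0, v3, 178). refcount(pp3)=2>1 -> COPY to pp5. 6 ppages; refcounts: pp0:2 pp1:2 pp2:1 pp3:1 pp4:1 pp5:1
Op 5: read(P0, v0) -> 32. No state change.
Op 6: read(P0, v3) -> 178. No state change.

Answer: 2 2 1 1 1 1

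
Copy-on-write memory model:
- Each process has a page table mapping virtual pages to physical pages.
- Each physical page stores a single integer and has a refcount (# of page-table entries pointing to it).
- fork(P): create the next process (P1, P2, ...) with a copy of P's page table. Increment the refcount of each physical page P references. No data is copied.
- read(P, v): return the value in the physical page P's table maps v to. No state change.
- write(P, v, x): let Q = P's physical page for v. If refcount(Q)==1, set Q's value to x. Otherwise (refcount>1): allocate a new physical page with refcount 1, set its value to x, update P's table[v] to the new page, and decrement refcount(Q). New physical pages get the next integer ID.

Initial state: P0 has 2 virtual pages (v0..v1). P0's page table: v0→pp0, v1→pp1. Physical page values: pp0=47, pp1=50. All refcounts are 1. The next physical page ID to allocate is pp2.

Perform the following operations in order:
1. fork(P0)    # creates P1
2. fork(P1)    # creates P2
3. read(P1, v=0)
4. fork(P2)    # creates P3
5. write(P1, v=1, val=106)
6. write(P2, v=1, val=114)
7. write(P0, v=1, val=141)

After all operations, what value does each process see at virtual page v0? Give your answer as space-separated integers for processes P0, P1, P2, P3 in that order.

Answer: 47 47 47 47

Derivation:
Op 1: fork(P0) -> P1. 2 ppages; refcounts: pp0:2 pp1:2
Op 2: fork(P1) -> P2. 2 ppages; refcounts: pp0:3 pp1:3
Op 3: read(P1, v0) -> 47. No state change.
Op 4: fork(P2) -> P3. 2 ppages; refcounts: pp0:4 pp1:4
Op 5: write(P1, v1, 106). refcount(pp1)=4>1 -> COPY to pp2. 3 ppages; refcounts: pp0:4 pp1:3 pp2:1
Op 6: write(P2, v1, 114). refcount(pp1)=3>1 -> COPY to pp3. 4 ppages; refcounts: pp0:4 pp1:2 pp2:1 pp3:1
Op 7: write(P0, v1, 141). refcount(pp1)=2>1 -> COPY to pp4. 5 ppages; refcounts: pp0:4 pp1:1 pp2:1 pp3:1 pp4:1
P0: v0 -> pp0 = 47
P1: v0 -> pp0 = 47
P2: v0 -> pp0 = 47
P3: v0 -> pp0 = 47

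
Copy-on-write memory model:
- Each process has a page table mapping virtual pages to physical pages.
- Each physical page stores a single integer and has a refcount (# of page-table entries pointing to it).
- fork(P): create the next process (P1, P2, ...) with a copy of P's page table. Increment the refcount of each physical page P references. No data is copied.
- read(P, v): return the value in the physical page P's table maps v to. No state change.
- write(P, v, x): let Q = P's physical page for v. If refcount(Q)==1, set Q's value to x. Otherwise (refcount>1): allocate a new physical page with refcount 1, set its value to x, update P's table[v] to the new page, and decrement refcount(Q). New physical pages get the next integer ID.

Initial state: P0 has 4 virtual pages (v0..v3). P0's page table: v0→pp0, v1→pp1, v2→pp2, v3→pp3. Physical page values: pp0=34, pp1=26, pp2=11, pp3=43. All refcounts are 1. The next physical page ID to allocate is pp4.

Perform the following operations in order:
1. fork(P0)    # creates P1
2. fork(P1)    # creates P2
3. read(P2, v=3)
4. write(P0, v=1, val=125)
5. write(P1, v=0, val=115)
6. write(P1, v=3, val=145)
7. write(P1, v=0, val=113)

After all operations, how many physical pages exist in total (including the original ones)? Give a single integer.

Op 1: fork(P0) -> P1. 4 ppages; refcounts: pp0:2 pp1:2 pp2:2 pp3:2
Op 2: fork(P1) -> P2. 4 ppages; refcounts: pp0:3 pp1:3 pp2:3 pp3:3
Op 3: read(P2, v3) -> 43. No state change.
Op 4: write(P0, v1, 125). refcount(pp1)=3>1 -> COPY to pp4. 5 ppages; refcounts: pp0:3 pp1:2 pp2:3 pp3:3 pp4:1
Op 5: write(P1, v0, 115). refcount(pp0)=3>1 -> COPY to pp5. 6 ppages; refcounts: pp0:2 pp1:2 pp2:3 pp3:3 pp4:1 pp5:1
Op 6: write(P1, v3, 145). refcount(pp3)=3>1 -> COPY to pp6. 7 ppages; refcounts: pp0:2 pp1:2 pp2:3 pp3:2 pp4:1 pp5:1 pp6:1
Op 7: write(P1, v0, 113). refcount(pp5)=1 -> write in place. 7 ppages; refcounts: pp0:2 pp1:2 pp2:3 pp3:2 pp4:1 pp5:1 pp6:1

Answer: 7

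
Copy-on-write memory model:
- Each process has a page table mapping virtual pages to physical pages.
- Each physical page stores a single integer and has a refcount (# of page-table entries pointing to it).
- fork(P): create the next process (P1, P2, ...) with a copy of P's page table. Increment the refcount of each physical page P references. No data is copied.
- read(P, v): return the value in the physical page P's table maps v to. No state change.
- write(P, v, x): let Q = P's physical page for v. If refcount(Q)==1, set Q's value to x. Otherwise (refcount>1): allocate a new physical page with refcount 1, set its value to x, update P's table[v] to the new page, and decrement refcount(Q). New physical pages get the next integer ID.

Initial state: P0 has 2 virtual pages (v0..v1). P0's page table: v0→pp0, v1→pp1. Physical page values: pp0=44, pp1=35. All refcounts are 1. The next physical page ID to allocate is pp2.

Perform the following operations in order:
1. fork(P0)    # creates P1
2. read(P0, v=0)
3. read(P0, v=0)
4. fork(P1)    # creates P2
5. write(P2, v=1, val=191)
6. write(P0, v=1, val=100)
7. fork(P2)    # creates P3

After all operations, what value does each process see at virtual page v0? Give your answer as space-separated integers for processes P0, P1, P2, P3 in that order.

Answer: 44 44 44 44

Derivation:
Op 1: fork(P0) -> P1. 2 ppages; refcounts: pp0:2 pp1:2
Op 2: read(P0, v0) -> 44. No state change.
Op 3: read(P0, v0) -> 44. No state change.
Op 4: fork(P1) -> P2. 2 ppages; refcounts: pp0:3 pp1:3
Op 5: write(P2, v1, 191). refcount(pp1)=3>1 -> COPY to pp2. 3 ppages; refcounts: pp0:3 pp1:2 pp2:1
Op 6: write(P0, v1, 100). refcount(pp1)=2>1 -> COPY to pp3. 4 ppages; refcounts: pp0:3 pp1:1 pp2:1 pp3:1
Op 7: fork(P2) -> P3. 4 ppages; refcounts: pp0:4 pp1:1 pp2:2 pp3:1
P0: v0 -> pp0 = 44
P1: v0 -> pp0 = 44
P2: v0 -> pp0 = 44
P3: v0 -> pp0 = 44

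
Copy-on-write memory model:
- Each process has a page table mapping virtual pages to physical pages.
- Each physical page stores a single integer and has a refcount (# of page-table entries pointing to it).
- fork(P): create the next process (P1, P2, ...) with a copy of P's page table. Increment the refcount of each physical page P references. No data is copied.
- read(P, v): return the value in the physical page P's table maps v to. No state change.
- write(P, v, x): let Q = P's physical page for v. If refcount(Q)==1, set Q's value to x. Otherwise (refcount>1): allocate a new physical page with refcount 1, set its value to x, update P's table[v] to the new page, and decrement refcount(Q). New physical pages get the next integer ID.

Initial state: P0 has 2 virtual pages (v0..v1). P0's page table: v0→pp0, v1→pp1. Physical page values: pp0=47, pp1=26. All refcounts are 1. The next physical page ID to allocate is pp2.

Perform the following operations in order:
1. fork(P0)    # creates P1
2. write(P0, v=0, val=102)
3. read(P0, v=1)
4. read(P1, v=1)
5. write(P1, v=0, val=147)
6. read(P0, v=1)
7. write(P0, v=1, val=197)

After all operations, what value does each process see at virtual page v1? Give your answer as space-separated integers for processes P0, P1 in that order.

Op 1: fork(P0) -> P1. 2 ppages; refcounts: pp0:2 pp1:2
Op 2: write(P0, v0, 102). refcount(pp0)=2>1 -> COPY to pp2. 3 ppages; refcounts: pp0:1 pp1:2 pp2:1
Op 3: read(P0, v1) -> 26. No state change.
Op 4: read(P1, v1) -> 26. No state change.
Op 5: write(P1, v0, 147). refcount(pp0)=1 -> write in place. 3 ppages; refcounts: pp0:1 pp1:2 pp2:1
Op 6: read(P0, v1) -> 26. No state change.
Op 7: write(P0, v1, 197). refcount(pp1)=2>1 -> COPY to pp3. 4 ppages; refcounts: pp0:1 pp1:1 pp2:1 pp3:1
P0: v1 -> pp3 = 197
P1: v1 -> pp1 = 26

Answer: 197 26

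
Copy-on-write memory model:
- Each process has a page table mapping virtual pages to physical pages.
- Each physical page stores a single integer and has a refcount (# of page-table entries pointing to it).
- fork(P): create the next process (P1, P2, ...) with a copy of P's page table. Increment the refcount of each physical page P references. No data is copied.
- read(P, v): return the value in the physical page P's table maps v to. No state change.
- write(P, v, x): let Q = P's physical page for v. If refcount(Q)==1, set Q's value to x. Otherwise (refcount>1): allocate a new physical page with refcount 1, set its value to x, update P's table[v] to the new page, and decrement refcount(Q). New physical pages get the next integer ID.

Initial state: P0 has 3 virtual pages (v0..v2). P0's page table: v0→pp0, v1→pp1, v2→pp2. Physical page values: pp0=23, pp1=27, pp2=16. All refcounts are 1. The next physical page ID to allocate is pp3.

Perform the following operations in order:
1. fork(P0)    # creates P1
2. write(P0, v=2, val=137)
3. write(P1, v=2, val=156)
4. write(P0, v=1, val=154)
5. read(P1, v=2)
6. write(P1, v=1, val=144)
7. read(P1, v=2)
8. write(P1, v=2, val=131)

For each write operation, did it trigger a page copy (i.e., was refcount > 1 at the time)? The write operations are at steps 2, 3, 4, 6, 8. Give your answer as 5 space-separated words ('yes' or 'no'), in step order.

Op 1: fork(P0) -> P1. 3 ppages; refcounts: pp0:2 pp1:2 pp2:2
Op 2: write(P0, v2, 137). refcount(pp2)=2>1 -> COPY to pp3. 4 ppages; refcounts: pp0:2 pp1:2 pp2:1 pp3:1
Op 3: write(P1, v2, 156). refcount(pp2)=1 -> write in place. 4 ppages; refcounts: pp0:2 pp1:2 pp2:1 pp3:1
Op 4: write(P0, v1, 154). refcount(pp1)=2>1 -> COPY to pp4. 5 ppages; refcounts: pp0:2 pp1:1 pp2:1 pp3:1 pp4:1
Op 5: read(P1, v2) -> 156. No state change.
Op 6: write(P1, v1, 144). refcount(pp1)=1 -> write in place. 5 ppages; refcounts: pp0:2 pp1:1 pp2:1 pp3:1 pp4:1
Op 7: read(P1, v2) -> 156. No state change.
Op 8: write(P1, v2, 131). refcount(pp2)=1 -> write in place. 5 ppages; refcounts: pp0:2 pp1:1 pp2:1 pp3:1 pp4:1

yes no yes no no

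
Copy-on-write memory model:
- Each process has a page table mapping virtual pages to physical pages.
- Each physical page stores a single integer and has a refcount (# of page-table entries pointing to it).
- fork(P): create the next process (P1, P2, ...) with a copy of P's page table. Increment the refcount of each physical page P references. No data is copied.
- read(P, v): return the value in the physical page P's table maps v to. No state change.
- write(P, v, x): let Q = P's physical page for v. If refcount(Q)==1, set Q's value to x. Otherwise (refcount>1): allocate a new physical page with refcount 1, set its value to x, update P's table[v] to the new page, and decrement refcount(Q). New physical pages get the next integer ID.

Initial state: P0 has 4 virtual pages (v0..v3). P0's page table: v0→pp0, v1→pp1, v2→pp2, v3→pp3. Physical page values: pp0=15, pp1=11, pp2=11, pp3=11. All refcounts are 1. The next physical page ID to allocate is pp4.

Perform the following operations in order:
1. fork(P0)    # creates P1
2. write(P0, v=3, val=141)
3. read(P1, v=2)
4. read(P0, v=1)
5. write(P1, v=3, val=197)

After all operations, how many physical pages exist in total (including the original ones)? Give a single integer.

Answer: 5

Derivation:
Op 1: fork(P0) -> P1. 4 ppages; refcounts: pp0:2 pp1:2 pp2:2 pp3:2
Op 2: write(P0, v3, 141). refcount(pp3)=2>1 -> COPY to pp4. 5 ppages; refcounts: pp0:2 pp1:2 pp2:2 pp3:1 pp4:1
Op 3: read(P1, v2) -> 11. No state change.
Op 4: read(P0, v1) -> 11. No state change.
Op 5: write(P1, v3, 197). refcount(pp3)=1 -> write in place. 5 ppages; refcounts: pp0:2 pp1:2 pp2:2 pp3:1 pp4:1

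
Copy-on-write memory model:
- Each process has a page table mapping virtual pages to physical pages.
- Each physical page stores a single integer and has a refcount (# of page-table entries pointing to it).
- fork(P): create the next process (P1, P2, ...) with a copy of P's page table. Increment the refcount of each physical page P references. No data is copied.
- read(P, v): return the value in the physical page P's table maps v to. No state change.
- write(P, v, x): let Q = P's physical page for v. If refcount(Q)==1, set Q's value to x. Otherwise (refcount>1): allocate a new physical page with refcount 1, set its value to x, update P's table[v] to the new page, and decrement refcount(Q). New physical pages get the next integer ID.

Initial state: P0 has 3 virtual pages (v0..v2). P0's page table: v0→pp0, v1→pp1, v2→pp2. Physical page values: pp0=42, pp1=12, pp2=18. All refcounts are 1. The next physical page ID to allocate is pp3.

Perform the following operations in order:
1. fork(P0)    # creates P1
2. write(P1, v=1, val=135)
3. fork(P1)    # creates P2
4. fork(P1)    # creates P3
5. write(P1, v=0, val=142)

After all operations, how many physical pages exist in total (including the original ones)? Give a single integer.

Answer: 5

Derivation:
Op 1: fork(P0) -> P1. 3 ppages; refcounts: pp0:2 pp1:2 pp2:2
Op 2: write(P1, v1, 135). refcount(pp1)=2>1 -> COPY to pp3. 4 ppages; refcounts: pp0:2 pp1:1 pp2:2 pp3:1
Op 3: fork(P1) -> P2. 4 ppages; refcounts: pp0:3 pp1:1 pp2:3 pp3:2
Op 4: fork(P1) -> P3. 4 ppages; refcounts: pp0:4 pp1:1 pp2:4 pp3:3
Op 5: write(P1, v0, 142). refcount(pp0)=4>1 -> COPY to pp4. 5 ppages; refcounts: pp0:3 pp1:1 pp2:4 pp3:3 pp4:1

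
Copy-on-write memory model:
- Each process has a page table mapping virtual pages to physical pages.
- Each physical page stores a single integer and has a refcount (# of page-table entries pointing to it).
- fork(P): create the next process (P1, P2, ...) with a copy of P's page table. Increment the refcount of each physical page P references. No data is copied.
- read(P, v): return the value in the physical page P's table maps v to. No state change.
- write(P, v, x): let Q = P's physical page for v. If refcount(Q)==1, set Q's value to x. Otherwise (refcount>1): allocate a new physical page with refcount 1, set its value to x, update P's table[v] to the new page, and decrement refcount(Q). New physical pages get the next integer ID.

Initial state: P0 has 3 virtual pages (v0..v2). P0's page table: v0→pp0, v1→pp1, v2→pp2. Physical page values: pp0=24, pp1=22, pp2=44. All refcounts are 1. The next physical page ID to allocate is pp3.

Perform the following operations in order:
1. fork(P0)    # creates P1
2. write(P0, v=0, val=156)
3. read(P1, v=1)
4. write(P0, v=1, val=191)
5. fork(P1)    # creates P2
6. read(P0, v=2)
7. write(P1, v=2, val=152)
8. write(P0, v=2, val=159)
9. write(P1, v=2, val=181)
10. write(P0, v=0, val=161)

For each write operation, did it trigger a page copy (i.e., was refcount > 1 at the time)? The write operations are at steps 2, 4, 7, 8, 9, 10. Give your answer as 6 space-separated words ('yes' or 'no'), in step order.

Op 1: fork(P0) -> P1. 3 ppages; refcounts: pp0:2 pp1:2 pp2:2
Op 2: write(P0, v0, 156). refcount(pp0)=2>1 -> COPY to pp3. 4 ppages; refcounts: pp0:1 pp1:2 pp2:2 pp3:1
Op 3: read(P1, v1) -> 22. No state change.
Op 4: write(P0, v1, 191). refcount(pp1)=2>1 -> COPY to pp4. 5 ppages; refcounts: pp0:1 pp1:1 pp2:2 pp3:1 pp4:1
Op 5: fork(P1) -> P2. 5 ppages; refcounts: pp0:2 pp1:2 pp2:3 pp3:1 pp4:1
Op 6: read(P0, v2) -> 44. No state change.
Op 7: write(P1, v2, 152). refcount(pp2)=3>1 -> COPY to pp5. 6 ppages; refcounts: pp0:2 pp1:2 pp2:2 pp3:1 pp4:1 pp5:1
Op 8: write(P0, v2, 159). refcount(pp2)=2>1 -> COPY to pp6. 7 ppages; refcounts: pp0:2 pp1:2 pp2:1 pp3:1 pp4:1 pp5:1 pp6:1
Op 9: write(P1, v2, 181). refcount(pp5)=1 -> write in place. 7 ppages; refcounts: pp0:2 pp1:2 pp2:1 pp3:1 pp4:1 pp5:1 pp6:1
Op 10: write(P0, v0, 161). refcount(pp3)=1 -> write in place. 7 ppages; refcounts: pp0:2 pp1:2 pp2:1 pp3:1 pp4:1 pp5:1 pp6:1

yes yes yes yes no no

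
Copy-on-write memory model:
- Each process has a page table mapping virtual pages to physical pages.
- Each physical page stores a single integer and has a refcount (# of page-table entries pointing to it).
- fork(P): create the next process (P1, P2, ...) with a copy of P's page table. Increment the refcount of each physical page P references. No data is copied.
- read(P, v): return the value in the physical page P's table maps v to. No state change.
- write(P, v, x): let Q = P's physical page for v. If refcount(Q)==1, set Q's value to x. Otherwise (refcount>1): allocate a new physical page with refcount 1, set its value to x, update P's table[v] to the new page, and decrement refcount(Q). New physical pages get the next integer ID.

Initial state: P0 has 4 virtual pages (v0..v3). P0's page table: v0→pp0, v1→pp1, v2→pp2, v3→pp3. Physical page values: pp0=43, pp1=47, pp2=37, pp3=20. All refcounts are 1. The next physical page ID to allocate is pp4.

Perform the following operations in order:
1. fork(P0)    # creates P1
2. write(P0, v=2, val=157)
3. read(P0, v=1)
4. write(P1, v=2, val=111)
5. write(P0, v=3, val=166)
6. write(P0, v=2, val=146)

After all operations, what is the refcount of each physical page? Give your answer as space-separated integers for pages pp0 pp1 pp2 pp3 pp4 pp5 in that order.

Answer: 2 2 1 1 1 1

Derivation:
Op 1: fork(P0) -> P1. 4 ppages; refcounts: pp0:2 pp1:2 pp2:2 pp3:2
Op 2: write(P0, v2, 157). refcount(pp2)=2>1 -> COPY to pp4. 5 ppages; refcounts: pp0:2 pp1:2 pp2:1 pp3:2 pp4:1
Op 3: read(P0, v1) -> 47. No state change.
Op 4: write(P1, v2, 111). refcount(pp2)=1 -> write in place. 5 ppages; refcounts: pp0:2 pp1:2 pp2:1 pp3:2 pp4:1
Op 5: write(P0, v3, 166). refcount(pp3)=2>1 -> COPY to pp5. 6 ppages; refcounts: pp0:2 pp1:2 pp2:1 pp3:1 pp4:1 pp5:1
Op 6: write(P0, v2, 146). refcount(pp4)=1 -> write in place. 6 ppages; refcounts: pp0:2 pp1:2 pp2:1 pp3:1 pp4:1 pp5:1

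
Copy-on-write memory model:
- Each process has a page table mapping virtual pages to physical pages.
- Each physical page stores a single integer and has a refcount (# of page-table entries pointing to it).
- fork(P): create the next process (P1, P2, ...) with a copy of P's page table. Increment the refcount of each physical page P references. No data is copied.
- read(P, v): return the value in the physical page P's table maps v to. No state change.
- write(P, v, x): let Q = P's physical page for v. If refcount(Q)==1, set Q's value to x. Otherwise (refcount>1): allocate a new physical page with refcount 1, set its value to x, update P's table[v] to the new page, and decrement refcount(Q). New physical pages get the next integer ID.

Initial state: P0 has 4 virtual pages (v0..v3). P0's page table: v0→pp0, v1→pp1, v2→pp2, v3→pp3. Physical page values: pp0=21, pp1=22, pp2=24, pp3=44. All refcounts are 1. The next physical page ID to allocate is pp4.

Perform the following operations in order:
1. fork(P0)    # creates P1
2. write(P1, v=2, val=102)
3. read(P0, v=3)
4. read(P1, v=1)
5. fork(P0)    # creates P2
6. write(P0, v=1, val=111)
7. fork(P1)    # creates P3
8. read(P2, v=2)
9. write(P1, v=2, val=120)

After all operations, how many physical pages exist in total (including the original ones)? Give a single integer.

Answer: 7

Derivation:
Op 1: fork(P0) -> P1. 4 ppages; refcounts: pp0:2 pp1:2 pp2:2 pp3:2
Op 2: write(P1, v2, 102). refcount(pp2)=2>1 -> COPY to pp4. 5 ppages; refcounts: pp0:2 pp1:2 pp2:1 pp3:2 pp4:1
Op 3: read(P0, v3) -> 44. No state change.
Op 4: read(P1, v1) -> 22. No state change.
Op 5: fork(P0) -> P2. 5 ppages; refcounts: pp0:3 pp1:3 pp2:2 pp3:3 pp4:1
Op 6: write(P0, v1, 111). refcount(pp1)=3>1 -> COPY to pp5. 6 ppages; refcounts: pp0:3 pp1:2 pp2:2 pp3:3 pp4:1 pp5:1
Op 7: fork(P1) -> P3. 6 ppages; refcounts: pp0:4 pp1:3 pp2:2 pp3:4 pp4:2 pp5:1
Op 8: read(P2, v2) -> 24. No state change.
Op 9: write(P1, v2, 120). refcount(pp4)=2>1 -> COPY to pp6. 7 ppages; refcounts: pp0:4 pp1:3 pp2:2 pp3:4 pp4:1 pp5:1 pp6:1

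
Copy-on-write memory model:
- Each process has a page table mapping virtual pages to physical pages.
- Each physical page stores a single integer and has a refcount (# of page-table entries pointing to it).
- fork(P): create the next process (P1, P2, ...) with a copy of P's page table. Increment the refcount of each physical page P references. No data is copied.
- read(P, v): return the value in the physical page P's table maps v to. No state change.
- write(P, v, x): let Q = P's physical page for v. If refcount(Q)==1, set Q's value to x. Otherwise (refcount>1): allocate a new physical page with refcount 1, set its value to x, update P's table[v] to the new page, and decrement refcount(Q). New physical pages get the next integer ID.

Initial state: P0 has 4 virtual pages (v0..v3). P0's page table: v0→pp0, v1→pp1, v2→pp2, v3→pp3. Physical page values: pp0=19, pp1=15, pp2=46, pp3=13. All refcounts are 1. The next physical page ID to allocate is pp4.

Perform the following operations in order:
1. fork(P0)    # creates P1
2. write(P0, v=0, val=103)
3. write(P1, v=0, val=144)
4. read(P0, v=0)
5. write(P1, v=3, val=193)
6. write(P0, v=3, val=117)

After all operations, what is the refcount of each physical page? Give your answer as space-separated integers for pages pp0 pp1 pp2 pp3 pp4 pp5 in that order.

Op 1: fork(P0) -> P1. 4 ppages; refcounts: pp0:2 pp1:2 pp2:2 pp3:2
Op 2: write(P0, v0, 103). refcount(pp0)=2>1 -> COPY to pp4. 5 ppages; refcounts: pp0:1 pp1:2 pp2:2 pp3:2 pp4:1
Op 3: write(P1, v0, 144). refcount(pp0)=1 -> write in place. 5 ppages; refcounts: pp0:1 pp1:2 pp2:2 pp3:2 pp4:1
Op 4: read(P0, v0) -> 103. No state change.
Op 5: write(P1, v3, 193). refcount(pp3)=2>1 -> COPY to pp5. 6 ppages; refcounts: pp0:1 pp1:2 pp2:2 pp3:1 pp4:1 pp5:1
Op 6: write(P0, v3, 117). refcount(pp3)=1 -> write in place. 6 ppages; refcounts: pp0:1 pp1:2 pp2:2 pp3:1 pp4:1 pp5:1

Answer: 1 2 2 1 1 1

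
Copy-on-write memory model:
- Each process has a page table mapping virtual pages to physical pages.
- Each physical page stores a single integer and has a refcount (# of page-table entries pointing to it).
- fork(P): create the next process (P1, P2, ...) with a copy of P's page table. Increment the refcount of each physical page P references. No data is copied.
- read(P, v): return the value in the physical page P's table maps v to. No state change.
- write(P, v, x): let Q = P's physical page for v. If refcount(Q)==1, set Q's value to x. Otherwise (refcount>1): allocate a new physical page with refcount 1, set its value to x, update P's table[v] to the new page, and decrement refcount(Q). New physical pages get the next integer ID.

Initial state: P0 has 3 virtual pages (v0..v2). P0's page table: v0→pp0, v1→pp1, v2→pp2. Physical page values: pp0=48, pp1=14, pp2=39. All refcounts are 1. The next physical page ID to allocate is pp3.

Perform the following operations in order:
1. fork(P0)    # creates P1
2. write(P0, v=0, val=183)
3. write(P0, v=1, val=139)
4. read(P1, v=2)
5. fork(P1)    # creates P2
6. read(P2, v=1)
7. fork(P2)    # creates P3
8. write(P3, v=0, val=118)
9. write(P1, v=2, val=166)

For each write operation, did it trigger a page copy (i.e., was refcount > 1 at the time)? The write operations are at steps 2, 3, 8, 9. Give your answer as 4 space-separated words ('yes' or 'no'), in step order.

Op 1: fork(P0) -> P1. 3 ppages; refcounts: pp0:2 pp1:2 pp2:2
Op 2: write(P0, v0, 183). refcount(pp0)=2>1 -> COPY to pp3. 4 ppages; refcounts: pp0:1 pp1:2 pp2:2 pp3:1
Op 3: write(P0, v1, 139). refcount(pp1)=2>1 -> COPY to pp4. 5 ppages; refcounts: pp0:1 pp1:1 pp2:2 pp3:1 pp4:1
Op 4: read(P1, v2) -> 39. No state change.
Op 5: fork(P1) -> P2. 5 ppages; refcounts: pp0:2 pp1:2 pp2:3 pp3:1 pp4:1
Op 6: read(P2, v1) -> 14. No state change.
Op 7: fork(P2) -> P3. 5 ppages; refcounts: pp0:3 pp1:3 pp2:4 pp3:1 pp4:1
Op 8: write(P3, v0, 118). refcount(pp0)=3>1 -> COPY to pp5. 6 ppages; refcounts: pp0:2 pp1:3 pp2:4 pp3:1 pp4:1 pp5:1
Op 9: write(P1, v2, 166). refcount(pp2)=4>1 -> COPY to pp6. 7 ppages; refcounts: pp0:2 pp1:3 pp2:3 pp3:1 pp4:1 pp5:1 pp6:1

yes yes yes yes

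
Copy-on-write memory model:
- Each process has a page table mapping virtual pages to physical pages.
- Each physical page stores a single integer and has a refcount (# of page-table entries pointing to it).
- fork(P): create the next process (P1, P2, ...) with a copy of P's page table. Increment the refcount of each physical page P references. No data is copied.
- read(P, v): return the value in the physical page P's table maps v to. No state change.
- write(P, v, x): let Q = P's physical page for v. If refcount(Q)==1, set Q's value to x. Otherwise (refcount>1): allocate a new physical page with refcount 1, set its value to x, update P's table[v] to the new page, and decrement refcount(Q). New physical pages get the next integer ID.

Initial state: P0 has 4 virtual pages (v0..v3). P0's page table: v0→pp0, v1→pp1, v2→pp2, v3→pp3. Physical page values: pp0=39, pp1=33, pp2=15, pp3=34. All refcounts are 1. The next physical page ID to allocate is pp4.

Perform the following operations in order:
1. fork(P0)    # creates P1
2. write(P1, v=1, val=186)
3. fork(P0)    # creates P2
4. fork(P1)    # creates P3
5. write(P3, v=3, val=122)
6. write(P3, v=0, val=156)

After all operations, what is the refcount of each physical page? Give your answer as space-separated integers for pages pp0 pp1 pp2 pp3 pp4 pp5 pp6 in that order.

Op 1: fork(P0) -> P1. 4 ppages; refcounts: pp0:2 pp1:2 pp2:2 pp3:2
Op 2: write(P1, v1, 186). refcount(pp1)=2>1 -> COPY to pp4. 5 ppages; refcounts: pp0:2 pp1:1 pp2:2 pp3:2 pp4:1
Op 3: fork(P0) -> P2. 5 ppages; refcounts: pp0:3 pp1:2 pp2:3 pp3:3 pp4:1
Op 4: fork(P1) -> P3. 5 ppages; refcounts: pp0:4 pp1:2 pp2:4 pp3:4 pp4:2
Op 5: write(P3, v3, 122). refcount(pp3)=4>1 -> COPY to pp5. 6 ppages; refcounts: pp0:4 pp1:2 pp2:4 pp3:3 pp4:2 pp5:1
Op 6: write(P3, v0, 156). refcount(pp0)=4>1 -> COPY to pp6. 7 ppages; refcounts: pp0:3 pp1:2 pp2:4 pp3:3 pp4:2 pp5:1 pp6:1

Answer: 3 2 4 3 2 1 1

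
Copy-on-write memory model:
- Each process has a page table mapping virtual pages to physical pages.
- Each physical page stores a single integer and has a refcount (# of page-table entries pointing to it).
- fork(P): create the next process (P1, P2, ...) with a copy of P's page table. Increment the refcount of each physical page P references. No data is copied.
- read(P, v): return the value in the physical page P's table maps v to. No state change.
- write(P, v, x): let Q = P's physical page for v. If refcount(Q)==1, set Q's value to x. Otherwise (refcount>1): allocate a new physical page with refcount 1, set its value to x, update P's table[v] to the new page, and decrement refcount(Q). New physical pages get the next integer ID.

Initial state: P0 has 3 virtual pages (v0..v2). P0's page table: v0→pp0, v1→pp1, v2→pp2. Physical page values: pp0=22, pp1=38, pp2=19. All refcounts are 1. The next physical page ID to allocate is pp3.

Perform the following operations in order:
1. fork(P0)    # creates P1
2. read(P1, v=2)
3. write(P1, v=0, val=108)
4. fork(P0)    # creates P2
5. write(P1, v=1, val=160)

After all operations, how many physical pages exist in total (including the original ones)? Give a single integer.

Op 1: fork(P0) -> P1. 3 ppages; refcounts: pp0:2 pp1:2 pp2:2
Op 2: read(P1, v2) -> 19. No state change.
Op 3: write(P1, v0, 108). refcount(pp0)=2>1 -> COPY to pp3. 4 ppages; refcounts: pp0:1 pp1:2 pp2:2 pp3:1
Op 4: fork(P0) -> P2. 4 ppages; refcounts: pp0:2 pp1:3 pp2:3 pp3:1
Op 5: write(P1, v1, 160). refcount(pp1)=3>1 -> COPY to pp4. 5 ppages; refcounts: pp0:2 pp1:2 pp2:3 pp3:1 pp4:1

Answer: 5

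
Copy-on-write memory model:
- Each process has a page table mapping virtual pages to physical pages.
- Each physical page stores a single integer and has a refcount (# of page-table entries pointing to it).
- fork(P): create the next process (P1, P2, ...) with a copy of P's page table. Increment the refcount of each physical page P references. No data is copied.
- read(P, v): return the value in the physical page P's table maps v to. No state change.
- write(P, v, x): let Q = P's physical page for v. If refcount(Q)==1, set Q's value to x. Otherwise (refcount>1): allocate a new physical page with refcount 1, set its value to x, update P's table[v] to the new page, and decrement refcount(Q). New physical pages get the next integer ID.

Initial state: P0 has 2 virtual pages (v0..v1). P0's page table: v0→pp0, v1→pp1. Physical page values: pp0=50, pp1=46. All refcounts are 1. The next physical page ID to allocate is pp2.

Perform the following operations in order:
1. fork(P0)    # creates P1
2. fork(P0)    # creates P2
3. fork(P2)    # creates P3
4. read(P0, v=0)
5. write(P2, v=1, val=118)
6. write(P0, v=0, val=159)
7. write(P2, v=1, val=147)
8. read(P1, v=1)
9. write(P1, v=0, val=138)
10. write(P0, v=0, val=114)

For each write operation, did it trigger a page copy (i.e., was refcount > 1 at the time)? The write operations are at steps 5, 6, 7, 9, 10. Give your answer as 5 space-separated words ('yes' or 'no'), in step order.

Op 1: fork(P0) -> P1. 2 ppages; refcounts: pp0:2 pp1:2
Op 2: fork(P0) -> P2. 2 ppages; refcounts: pp0:3 pp1:3
Op 3: fork(P2) -> P3. 2 ppages; refcounts: pp0:4 pp1:4
Op 4: read(P0, v0) -> 50. No state change.
Op 5: write(P2, v1, 118). refcount(pp1)=4>1 -> COPY to pp2. 3 ppages; refcounts: pp0:4 pp1:3 pp2:1
Op 6: write(P0, v0, 159). refcount(pp0)=4>1 -> COPY to pp3. 4 ppages; refcounts: pp0:3 pp1:3 pp2:1 pp3:1
Op 7: write(P2, v1, 147). refcount(pp2)=1 -> write in place. 4 ppages; refcounts: pp0:3 pp1:3 pp2:1 pp3:1
Op 8: read(P1, v1) -> 46. No state change.
Op 9: write(P1, v0, 138). refcount(pp0)=3>1 -> COPY to pp4. 5 ppages; refcounts: pp0:2 pp1:3 pp2:1 pp3:1 pp4:1
Op 10: write(P0, v0, 114). refcount(pp3)=1 -> write in place. 5 ppages; refcounts: pp0:2 pp1:3 pp2:1 pp3:1 pp4:1

yes yes no yes no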